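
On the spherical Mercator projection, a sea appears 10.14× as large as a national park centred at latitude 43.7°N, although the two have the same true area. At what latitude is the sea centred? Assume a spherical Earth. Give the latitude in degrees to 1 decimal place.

For equal true areas on Mercator, apparent areas scale as sec²φ, so the ratio is cos²φ₂ / cos²φ₁.
cos²φ₂ / cos²φ₁ = 10.14  ⇒  cos φ₁ = cos 43.7° / √10.14 = 0.7230/3.184 = 0.2270.
φ₁ = arccos(0.2270) ≈ 76.9°.

76.9°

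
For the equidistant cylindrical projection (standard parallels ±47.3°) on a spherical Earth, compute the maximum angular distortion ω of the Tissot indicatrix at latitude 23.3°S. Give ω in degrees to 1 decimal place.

With standard parallel φ₀ = 47.3°, the equirectangular projection gives x = Rλ cos φ₀, y = Rφ, so h = 1 and k = cos 47.3° / cos φ.
At 23.3°: h = 1.000, k = 0.7384; principal scales a = 1.000, b = 0.7384.
sin(ω/2) = (a − b)/(a + b) = 0.2616/1.738 = 0.1505, so ω = 2 arcsin(0.1505) ≈ 17.3°.

17.3°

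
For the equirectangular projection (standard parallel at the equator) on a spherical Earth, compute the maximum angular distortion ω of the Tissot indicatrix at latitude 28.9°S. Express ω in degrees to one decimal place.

Plate carrée maps x = Rλ, y = Rφ. The meridian scale is h = 1 and the parallel scale is k = 1/cos φ = sec φ.
At 28.9°: h = 1.000, k = 1.142; principal scales a = 1.142, b = 1.000.
sin(ω/2) = (a − b)/(a + b) = 0.1423/2.142 = 0.06640, so ω = 2 arcsin(0.06640) ≈ 7.6°.

7.6°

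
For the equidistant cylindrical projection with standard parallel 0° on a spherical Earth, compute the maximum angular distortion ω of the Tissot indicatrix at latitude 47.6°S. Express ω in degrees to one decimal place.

For the equirectangular projection with φ₀ = 0 (plate carrée), h = 1 along meridians and k = sec φ along parallels.
At 47.6°: h = 1.000, k = 1.483; principal scales a = 1.483, b = 1.000.
sin(ω/2) = (a − b)/(a + b) = 0.4830/2.483 = 0.1945, so ω = 2 arcsin(0.1945) ≈ 22.4°.

22.4°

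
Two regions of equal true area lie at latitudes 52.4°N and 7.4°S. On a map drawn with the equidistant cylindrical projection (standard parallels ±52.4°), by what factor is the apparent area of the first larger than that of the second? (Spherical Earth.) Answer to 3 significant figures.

1.63

The equidistant cylindrical projection with φ₀ = 52.4° has h = 1 (meridians true) and k = cos φ₀ / cos φ along parallels.
Areal scale at 52.4°: h·k = 1.000 × 1.000 = 1.000.
Areal scale at 7.4°: h·k = 1.000 × 0.6153 = 0.6153.
Ratio = 1.000/0.6153 ≈ 1.63.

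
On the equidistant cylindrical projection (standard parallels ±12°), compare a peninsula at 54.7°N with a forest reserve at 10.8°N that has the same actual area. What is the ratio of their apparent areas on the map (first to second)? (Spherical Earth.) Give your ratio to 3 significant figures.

The equidistant cylindrical projection with φ₀ = 12° has h = 1 (meridians true) and k = cos φ₀ / cos φ along parallels.
Areal scale at 54.7°: h·k = 1.000 × 1.693 = 1.693.
Areal scale at 10.8°: h·k = 1.000 × 0.9958 = 0.9958.
Ratio = 1.693/0.9958 ≈ 1.70.

1.70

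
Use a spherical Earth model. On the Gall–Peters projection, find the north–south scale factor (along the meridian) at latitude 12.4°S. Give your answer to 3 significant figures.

1.38

The Gall–Peters projection is cylindrical equal-area with φ₀ = 45°. For cylindrical equal-area with standard parallel φ₀, h = cos φ / cos φ₀ and k = cos φ₀ / cos φ, so h·k = 1.
h = cos 12.4° / cos 45° = 0.9767/0.7071 = 1.381.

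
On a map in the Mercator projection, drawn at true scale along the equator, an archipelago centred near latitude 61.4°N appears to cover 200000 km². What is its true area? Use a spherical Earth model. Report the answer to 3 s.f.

For Mercator, h = k = sec φ (a conformal cylindrical projection has a single point scale, 1/cos φ).
Areal scale = k² = sec²φ = 1/cos²(61.4°) = 1/0.4787² = 4.364.
True area = apparent / (areal scale) = 200000 / 4.364 ≈ 45800 km².

45800 km²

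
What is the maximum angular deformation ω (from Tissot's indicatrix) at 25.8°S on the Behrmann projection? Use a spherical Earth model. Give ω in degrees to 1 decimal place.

4.4°

Behrmann is a cylindrical equal-area projection with standard parallels at ±30°. Cylindrical equal-area (φ₀ = 30°): h = cos φ / cos 30° along meridians, k = cos 30° / cos φ along parallels; h·k = 1.
At 25.8°: h = 1.040, k = 0.9619; principal scales a = 1.040, b = 0.9619.
sin(ω/2) = (a − b)/(a + b) = 0.07769/2.002 = 0.03882, so ω = 2 arcsin(0.03882) ≈ 4.4°.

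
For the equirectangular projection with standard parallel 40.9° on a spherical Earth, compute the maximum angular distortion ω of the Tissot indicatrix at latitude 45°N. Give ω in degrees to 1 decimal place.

3.8°

With standard parallel φ₀ = 40.9°, the equirectangular projection gives x = Rλ cos φ₀, y = Rφ, so h = 1 and k = cos 40.9° / cos φ.
At 45°: h = 1.000, k = 1.069; principal scales a = 1.069, b = 1.000.
sin(ω/2) = (a − b)/(a + b) = 0.06894/2.069 = 0.03332, so ω = 2 arcsin(0.03332) ≈ 3.8°.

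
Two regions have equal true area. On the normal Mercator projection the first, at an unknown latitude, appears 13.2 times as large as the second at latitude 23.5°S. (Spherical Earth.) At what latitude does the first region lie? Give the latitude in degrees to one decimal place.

On Mercator, (apparent₁)/(apparent₂) = sec²φ₁ / sec²φ₂ when true areas are equal.
cos²φ₂ / cos²φ₁ = 13.2  ⇒  cos φ₁ = cos 23.5° / √13.2 = 0.9171/3.633 = 0.2524.
φ₁ = arccos(0.2524) ≈ 75.4°.

75.4°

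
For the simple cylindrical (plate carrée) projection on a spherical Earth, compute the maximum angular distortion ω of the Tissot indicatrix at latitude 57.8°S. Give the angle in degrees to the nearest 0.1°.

For the equirectangular projection with φ₀ = 0 (plate carrée), h = 1 along meridians and k = sec φ along parallels.
At 57.8°: h = 1.000, k = 1.877; principal scales a = 1.877, b = 1.000.
sin(ω/2) = (a − b)/(a + b) = 0.8766/2.877 = 0.3047, so ω = 2 arcsin(0.3047) ≈ 35.5°.

35.5°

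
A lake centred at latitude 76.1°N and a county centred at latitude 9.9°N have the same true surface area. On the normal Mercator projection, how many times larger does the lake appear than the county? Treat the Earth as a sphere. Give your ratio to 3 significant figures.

16.8

On Mercator, area is exaggerated by sec²φ = 1/cos²φ.
At 76.1°: sec²(76.1°) = 1/0.2402² = 17.33.
At 9.9°: sec²(9.9°) = 1/0.9851² = 1.030.
Ratio = 17.33/1.030 = cos²(9.9°)/cos²(76.1°) ≈ 16.8.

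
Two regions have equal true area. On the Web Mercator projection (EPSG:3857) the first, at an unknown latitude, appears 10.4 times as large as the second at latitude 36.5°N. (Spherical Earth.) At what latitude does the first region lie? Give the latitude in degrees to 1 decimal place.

75.6°

On Mercator, (apparent₁)/(apparent₂) = sec²φ₁ / sec²φ₂ when true areas are equal.
cos²φ₂ / cos²φ₁ = 10.4  ⇒  cos φ₁ = cos 36.5° / √10.4 = 0.8039/3.225 = 0.2493.
φ₁ = arccos(0.2493) ≈ 75.6°.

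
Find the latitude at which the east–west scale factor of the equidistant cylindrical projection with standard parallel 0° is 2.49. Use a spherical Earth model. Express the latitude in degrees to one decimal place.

Plate carrée: h = 1, k = sec φ along parallels.
sec φ = 2.49  ⇒  cos φ = 0.4016  ⇒  φ ≈ 66.3°.

66.3°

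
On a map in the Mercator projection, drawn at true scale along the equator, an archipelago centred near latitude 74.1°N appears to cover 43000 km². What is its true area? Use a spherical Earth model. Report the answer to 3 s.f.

3230 km²

The Mercator projection is conformal; its linear scale factor is the same in every direction and equals sec φ = 1/cos φ.
Areal scale = k² = sec²φ = 1/cos²(74.1°) = 1/0.2740² = 13.32.
True area = apparent / (areal scale) = 43000 / 13.32 ≈ 3230 km².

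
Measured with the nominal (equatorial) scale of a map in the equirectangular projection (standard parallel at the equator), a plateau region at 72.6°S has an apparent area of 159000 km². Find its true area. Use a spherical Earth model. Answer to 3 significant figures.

47500 km²

Plate carrée maps x = Rλ, y = Rφ. The meridian scale is h = 1 and the parallel scale is k = 1/cos φ = sec φ.
Areal scale = h·k = 1 × sec φ; at 72.6°, h = 1.000, k = 3.344, so h·k = 3.344.
True area = apparent / (areal scale) = 159000 / 3.344 ≈ 47500 km².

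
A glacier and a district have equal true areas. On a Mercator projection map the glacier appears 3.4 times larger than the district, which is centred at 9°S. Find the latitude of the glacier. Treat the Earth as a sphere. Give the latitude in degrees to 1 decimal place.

Mercator areal scale is sec²φ, so apparent-area ratio = sec²φ₁ / sec²φ₂ = cos²φ₂ / cos²φ₁.
cos²φ₂ / cos²φ₁ = 3.4  ⇒  cos φ₁ = cos 9° / √3.4 = 0.9877/1.844 = 0.5356.
φ₁ = arccos(0.5356) ≈ 57.6°.

57.6°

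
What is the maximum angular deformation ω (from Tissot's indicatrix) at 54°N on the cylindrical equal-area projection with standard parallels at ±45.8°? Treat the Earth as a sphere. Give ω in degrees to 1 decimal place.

19.5°

Cylindrical equal-area (φ₀ = 45.8°): h = cos φ / cos 45.8° along meridians, k = cos 45.8° / cos φ along parallels; h·k = 1.
At 54°: h = 0.8431, k = 1.186; principal scales a = 1.186, b = 0.8431.
sin(ω/2) = (a − b)/(a + b) = 0.3430/2.029 = 0.1690, so ω = 2 arcsin(0.1690) ≈ 19.5°.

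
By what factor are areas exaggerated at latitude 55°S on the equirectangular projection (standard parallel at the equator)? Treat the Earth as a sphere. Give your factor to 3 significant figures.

In the plate carrée (x = Rλ, y = Rφ), meridians are true-scale (h = 1) and parallels are stretched by k = sec φ.
Areal scale = h·k = 1 × sec φ; at 55°, h = 1.000, k = 1.743, so h·k = 1.743.

1.74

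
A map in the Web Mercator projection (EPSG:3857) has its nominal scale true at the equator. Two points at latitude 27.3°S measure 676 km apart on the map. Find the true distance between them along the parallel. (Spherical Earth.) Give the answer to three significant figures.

601 km

The Mercator projection is conformal; its linear scale factor is the same in every direction and equals sec φ = 1/cos φ.
Along the parallel at 27.3°, map distances are exaggerated by k = sec 27.3° = 1.125.
True distance = 676 / 1.125 = 676 × cos 27.3° ≈ 601 km.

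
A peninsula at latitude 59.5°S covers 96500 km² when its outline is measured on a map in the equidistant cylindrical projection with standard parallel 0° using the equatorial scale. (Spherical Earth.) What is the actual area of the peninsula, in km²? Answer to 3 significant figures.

49000 km²

For the equirectangular projection with φ₀ = 0 (plate carrée), h = 1 along meridians and k = sec φ along parallels.
Areal scale = h·k = 1 × sec φ; at 59.5°, h = 1.000, k = 1.970, so h·k = 1.970.
True area = apparent / (areal scale) = 96500 / 1.970 ≈ 49000 km².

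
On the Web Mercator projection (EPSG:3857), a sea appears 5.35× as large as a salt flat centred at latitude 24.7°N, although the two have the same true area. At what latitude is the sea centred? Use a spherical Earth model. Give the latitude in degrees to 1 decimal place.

For equal true areas on Mercator, apparent areas scale as sec²φ, so the ratio is cos²φ₂ / cos²φ₁.
cos²φ₂ / cos²φ₁ = 5.35  ⇒  cos φ₁ = cos 24.7° / √5.35 = 0.9085/2.313 = 0.3928.
φ₁ = arccos(0.3928) ≈ 66.9°.

66.9°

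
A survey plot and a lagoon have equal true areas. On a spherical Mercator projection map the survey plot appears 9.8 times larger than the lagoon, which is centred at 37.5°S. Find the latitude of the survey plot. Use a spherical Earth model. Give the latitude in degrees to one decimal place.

75.3°

Mercator areal scale is sec²φ, so apparent-area ratio = sec²φ₁ / sec²φ₂ = cos²φ₂ / cos²φ₁.
cos²φ₂ / cos²φ₁ = 9.8  ⇒  cos φ₁ = cos 37.5° / √9.8 = 0.7934/3.130 = 0.2534.
φ₁ = arccos(0.2534) ≈ 75.3°.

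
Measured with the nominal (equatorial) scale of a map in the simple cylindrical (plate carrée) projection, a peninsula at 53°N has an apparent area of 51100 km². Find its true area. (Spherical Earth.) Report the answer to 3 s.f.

30800 km²

For the equirectangular projection with φ₀ = 0 (plate carrée), h = 1 along meridians and k = sec φ along parallels.
Areal scale = h·k = 1 × sec φ; at 53°, h = 1.000, k = 1.662, so h·k = 1.662.
True area = apparent / (areal scale) = 51100 / 1.662 ≈ 30800 km².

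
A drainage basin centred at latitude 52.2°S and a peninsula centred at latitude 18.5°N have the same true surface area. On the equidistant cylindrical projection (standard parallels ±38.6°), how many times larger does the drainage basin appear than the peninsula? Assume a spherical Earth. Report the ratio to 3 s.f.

The equidistant cylindrical projection with φ₀ = 38.6° has h = 1 (meridians true) and k = cos φ₀ / cos φ along parallels.
Areal scale at 52.2°: h·k = 1.000 × 1.275 = 1.275.
Areal scale at 18.5°: h·k = 1.000 × 0.8241 = 0.8241.
Ratio = 1.275/0.8241 ≈ 1.55.

1.55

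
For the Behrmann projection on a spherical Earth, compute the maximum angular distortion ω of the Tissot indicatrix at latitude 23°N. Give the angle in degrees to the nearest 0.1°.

The Behrmann projection is cylindrical equal-area with φ₀ = 30°. For cylindrical equal-area with standard parallel φ₀, h = cos φ / cos φ₀ and k = cos φ₀ / cos φ, so h·k = 1.
At 23°: h = 1.063, k = 0.9408; principal scales a = 1.063, b = 0.9408.
sin(ω/2) = (a − b)/(a + b) = 0.1221/2.004 = 0.06093, so ω = 2 arcsin(0.06093) ≈ 7.0°.

7.0°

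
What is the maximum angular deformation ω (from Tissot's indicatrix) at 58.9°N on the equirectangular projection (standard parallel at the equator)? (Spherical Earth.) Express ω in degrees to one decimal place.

37.2°

Plate carrée maps x = Rλ, y = Rφ. The meridian scale is h = 1 and the parallel scale is k = 1/cos φ = sec φ.
At 58.9°: h = 1.000, k = 1.936; principal scales a = 1.936, b = 1.000.
sin(ω/2) = (a − b)/(a + b) = 0.9360/2.936 = 0.3188, so ω = 2 arcsin(0.3188) ≈ 37.2°.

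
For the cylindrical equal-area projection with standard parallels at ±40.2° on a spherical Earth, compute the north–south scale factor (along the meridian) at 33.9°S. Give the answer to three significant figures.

1.09

For cylindrical equal-area with standard parallel φ₀, h = cos φ / cos φ₀ and k = cos φ₀ / cos φ, so h·k = 1.
h = cos 33.9° / cos 40.2° = 0.8300/0.7638 = 1.087.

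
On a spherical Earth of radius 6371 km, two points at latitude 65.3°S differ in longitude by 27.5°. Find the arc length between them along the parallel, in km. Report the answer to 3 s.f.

Arc length along a parallel = R cos φ · Δλ (with Δλ in radians).
= 6371 × cos 65.3° × (27.5° × π/180) = 6371 × 0.4179 × 0.4800 ≈ 1280 km.

1280 km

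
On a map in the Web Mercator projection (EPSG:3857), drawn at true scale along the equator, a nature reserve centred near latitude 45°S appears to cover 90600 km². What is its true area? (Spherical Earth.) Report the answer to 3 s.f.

45300 km²

For Mercator, h = k = sec φ (a conformal cylindrical projection has a single point scale, 1/cos φ).
Areal scale = k² = sec²φ = 1/cos²(45°) = 1/0.7071² = 2.000.
True area = apparent / (areal scale) = 90600 / 2.000 ≈ 45300 km².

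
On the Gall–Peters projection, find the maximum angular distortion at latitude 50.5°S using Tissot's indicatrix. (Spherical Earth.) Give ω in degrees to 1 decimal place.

12.1°

The Gall–Peters projection is cylindrical equal-area with φ₀ = 45°. Cylindrical equal-area (φ₀ = 45°): h = cos φ / cos 45° along meridians, k = cos 45° / cos φ along parallels; h·k = 1.
At 50.5°: h = 0.8996, k = 1.112; principal scales a = 1.112, b = 0.8996.
sin(ω/2) = (a − b)/(a + b) = 0.2121/2.011 = 0.1055, so ω = 2 arcsin(0.1055) ≈ 12.1°.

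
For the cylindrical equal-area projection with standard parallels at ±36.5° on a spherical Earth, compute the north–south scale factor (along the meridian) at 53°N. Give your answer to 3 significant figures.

A cylindrical equal-area projection with standard parallel φ₀ has meridian scale h = cos φ / cos φ₀ and parallel scale k = cos φ₀ / cos φ (so areas are preserved, h·k = 1).
h = cos 53° / cos 36.5° = 0.6018/0.8039 = 0.7487.

0.749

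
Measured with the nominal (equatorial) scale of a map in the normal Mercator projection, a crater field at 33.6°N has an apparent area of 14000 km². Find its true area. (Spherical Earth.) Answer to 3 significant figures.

9710 km²

Mercator is conformal, so the point scale is isotropic: h = k = sec φ = 1/cos φ.
Areal scale = k² = sec²φ = 1/cos²(33.6°) = 1/0.8329² = 1.441.
True area = apparent / (areal scale) = 14000 / 1.441 ≈ 9710 km².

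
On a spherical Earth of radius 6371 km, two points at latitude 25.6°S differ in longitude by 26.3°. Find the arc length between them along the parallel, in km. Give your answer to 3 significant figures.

2640 km

Arc length along a parallel = R cos φ · Δλ (with Δλ in radians).
= 6371 × cos 25.6° × (26.3° × π/180) = 6371 × 0.9018 × 0.4590 ≈ 2640 km.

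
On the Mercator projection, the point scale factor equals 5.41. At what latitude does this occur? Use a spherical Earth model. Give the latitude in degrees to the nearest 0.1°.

79.3°

Mercator scale is k = sec φ = 1/cos φ.
1/cos φ = 5.41  ⇒  cos φ = 0.1848  ⇒  φ = arccos(0.1848) ≈ 79.3°.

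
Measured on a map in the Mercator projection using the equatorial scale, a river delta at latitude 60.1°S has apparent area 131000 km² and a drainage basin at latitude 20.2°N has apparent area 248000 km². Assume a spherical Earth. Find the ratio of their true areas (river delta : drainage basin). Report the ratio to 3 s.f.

0.149

Mercator's areal exaggeration is sec²φ; hence true area = (apparent area) · cos²φ.
True area of river delta: 131000 × cos²(60.1°) = 131000 × 0.2485 = 32550 km².
True area of drainage basin: 248000 × cos²(20.2°) = 248000 × 0.8808 = 218400 km².
Ratio = 32550 / 218400 ≈ 0.149.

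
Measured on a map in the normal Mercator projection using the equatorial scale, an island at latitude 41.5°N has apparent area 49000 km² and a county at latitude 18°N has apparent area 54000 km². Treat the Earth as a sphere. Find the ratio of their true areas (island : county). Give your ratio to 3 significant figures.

On Mercator the areal scale is sec²φ, so true area = apparent × cos²φ.
True area of island: 49000 × cos²(41.5°) = 49000 × 0.5609 = 27490 km².
True area of county: 54000 × cos²(18°) = 54000 × 0.9045 = 48840 km².
Ratio = 27490 / 48840 ≈ 0.563.

0.563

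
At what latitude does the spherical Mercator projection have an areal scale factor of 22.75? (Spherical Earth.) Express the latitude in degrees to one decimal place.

Mercator areal scale is sec²φ.
sec²φ = 22.75  ⇒  cos²φ = 0.04396  ⇒  cos φ = 0.2097.
φ = arccos(0.2097) ≈ 77.9°.

77.9°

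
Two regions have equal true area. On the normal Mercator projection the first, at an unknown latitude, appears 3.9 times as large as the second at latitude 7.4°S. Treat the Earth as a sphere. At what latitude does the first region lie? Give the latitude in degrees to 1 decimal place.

59.9°

For equal true areas on Mercator, apparent areas scale as sec²φ, so the ratio is cos²φ₂ / cos²φ₁.
cos²φ₂ / cos²φ₁ = 3.9  ⇒  cos φ₁ = cos 7.4° / √3.9 = 0.9917/1.975 = 0.5022.
φ₁ = arccos(0.5022) ≈ 59.9°.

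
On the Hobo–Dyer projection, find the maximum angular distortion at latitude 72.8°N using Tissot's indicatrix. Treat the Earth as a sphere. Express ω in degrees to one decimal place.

98.2°

The Hobo–Dyer projection is cylindrical equal-area with φ₀ = 37.5°. For cylindrical equal-area with standard parallel φ₀, h = cos φ / cos φ₀ and k = cos φ₀ / cos φ, so h·k = 1.
At 72.8°: h = 0.3727, k = 2.683; principal scales a = 2.683, b = 0.3727.
sin(ω/2) = (a − b)/(a + b) = 2.310/3.056 = 0.7560, so ω = 2 arcsin(0.7560) ≈ 98.2°.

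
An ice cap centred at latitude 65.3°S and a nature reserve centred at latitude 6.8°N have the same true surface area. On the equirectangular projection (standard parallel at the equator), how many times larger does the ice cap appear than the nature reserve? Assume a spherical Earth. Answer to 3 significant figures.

2.38

Plate carrée maps x = Rλ, y = Rφ. The meridian scale is h = 1 and the parallel scale is k = 1/cos φ = sec φ.
Areal scale at 65.3°: h·k = 1.000 × 2.393 = 2.393.
Areal scale at 6.8°: h·k = 1.000 × 1.007 = 1.007.
Ratio = 2.393/1.007 ≈ 2.38.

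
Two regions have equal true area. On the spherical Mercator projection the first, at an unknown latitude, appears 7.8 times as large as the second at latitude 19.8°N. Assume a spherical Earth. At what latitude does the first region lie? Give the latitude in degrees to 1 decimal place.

70.3°

Mercator areal scale is sec²φ, so apparent-area ratio = sec²φ₁ / sec²φ₂ = cos²φ₂ / cos²φ₁.
cos²φ₂ / cos²φ₁ = 7.8  ⇒  cos φ₁ = cos 19.8° / √7.8 = 0.9409/2.793 = 0.3369.
φ₁ = arccos(0.3369) ≈ 70.3°.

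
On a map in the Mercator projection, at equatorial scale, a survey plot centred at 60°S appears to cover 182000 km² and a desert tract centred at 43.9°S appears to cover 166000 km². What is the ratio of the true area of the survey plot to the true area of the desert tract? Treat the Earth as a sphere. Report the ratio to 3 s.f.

Mercator's areal exaggeration is sec²φ; hence true area = (apparent area) · cos²φ.
True area of survey plot: 182000 × cos²(60°) = 182000 × 0.2500 = 45500 km².
True area of desert tract: 166000 × cos²(43.9°) = 166000 × 0.5192 = 86190 km².
Ratio = 45500 / 86190 ≈ 0.528.

0.528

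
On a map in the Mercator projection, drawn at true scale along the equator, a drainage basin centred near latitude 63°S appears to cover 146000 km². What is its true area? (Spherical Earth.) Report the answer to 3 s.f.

For Mercator, h = k = sec φ (a conformal cylindrical projection has a single point scale, 1/cos φ).
Areal scale = k² = sec²φ = 1/cos²(63°) = 1/0.4540² = 4.852.
True area = apparent / (areal scale) = 146000 / 4.852 ≈ 30100 km².

30100 km²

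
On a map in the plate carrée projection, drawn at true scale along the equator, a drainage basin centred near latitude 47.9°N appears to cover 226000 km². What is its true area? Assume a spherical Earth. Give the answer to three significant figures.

In the plate carrée (x = Rλ, y = Rφ), meridians are true-scale (h = 1) and parallels are stretched by k = sec φ.
Areal scale = h·k = 1 × sec φ; at 47.9°, h = 1.000, k = 1.492, so h·k = 1.492.
True area = apparent / (areal scale) = 226000 / 1.492 ≈ 152000 km².

152000 km²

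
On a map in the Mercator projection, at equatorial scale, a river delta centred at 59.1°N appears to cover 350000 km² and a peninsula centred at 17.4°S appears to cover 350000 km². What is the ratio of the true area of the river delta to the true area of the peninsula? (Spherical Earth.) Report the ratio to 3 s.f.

0.290

Mercator's areal exaggeration is sec²φ; hence true area = (apparent area) · cos²φ.
True area of river delta: 350000 × cos²(59.1°) = 350000 × 0.2637 = 92300 km².
True area of peninsula: 350000 × cos²(17.4°) = 350000 × 0.9106 = 318700 km².
Ratio = 92300 / 318700 ≈ 0.290.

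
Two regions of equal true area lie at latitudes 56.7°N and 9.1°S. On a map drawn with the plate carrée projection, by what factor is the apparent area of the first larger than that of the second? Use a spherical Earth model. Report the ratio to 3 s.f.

For the equirectangular projection with φ₀ = 0 (plate carrée), h = 1 along meridians and k = sec φ along parallels.
Areal scale at 56.7°: h·k = 1.000 × 1.821 = 1.821.
Areal scale at 9.1°: h·k = 1.000 × 1.013 = 1.013.
Ratio = 1.821/1.013 ≈ 1.80.

1.80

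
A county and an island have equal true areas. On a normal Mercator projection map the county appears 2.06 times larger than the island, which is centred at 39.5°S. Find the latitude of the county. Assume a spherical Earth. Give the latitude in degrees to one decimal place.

57.5°

For equal true areas on Mercator, apparent areas scale as sec²φ, so the ratio is cos²φ₂ / cos²φ₁.
cos²φ₂ / cos²φ₁ = 2.06  ⇒  cos φ₁ = cos 39.5° / √2.06 = 0.7716/1.435 = 0.5376.
φ₁ = arccos(0.5376) ≈ 57.5°.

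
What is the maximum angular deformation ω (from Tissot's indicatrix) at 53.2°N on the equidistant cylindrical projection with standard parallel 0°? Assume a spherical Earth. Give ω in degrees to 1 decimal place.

Plate carrée maps x = Rλ, y = Rφ. The meridian scale is h = 1 and the parallel scale is k = 1/cos φ = sec φ.
At 53.2°: h = 1.000, k = 1.669; principal scales a = 1.669, b = 1.000.
sin(ω/2) = (a − b)/(a + b) = 0.6694/2.669 = 0.2508, so ω = 2 arcsin(0.2508) ≈ 29.0°.

29.0°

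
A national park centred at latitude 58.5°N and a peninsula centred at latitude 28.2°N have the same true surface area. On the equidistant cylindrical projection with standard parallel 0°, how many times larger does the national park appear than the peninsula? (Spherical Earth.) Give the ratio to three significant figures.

For the equirectangular projection with φ₀ = 0 (plate carrée), h = 1 along meridians and k = sec φ along parallels.
Areal scale at 58.5°: h·k = 1.000 × 1.914 = 1.914.
Areal scale at 28.2°: h·k = 1.000 × 1.135 = 1.135.
Ratio = 1.914/1.135 ≈ 1.69.

1.69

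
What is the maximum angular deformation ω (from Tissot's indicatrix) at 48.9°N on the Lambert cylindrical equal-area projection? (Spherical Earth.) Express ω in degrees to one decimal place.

The Lambert cylindrical equal-area projection is the cylindrical equal-area projection with its standard parallel at the equator (φ₀ = 0). Cylindrical equal-area (φ₀ = 0°): h = cos φ / cos 0° along meridians, k = cos 0° / cos φ along parallels; h·k = 1.
At 48.9°: h = 0.6574, k = 1.521; principal scales a = 1.521, b = 0.6574.
sin(ω/2) = (a − b)/(a + b) = 0.8638/2.179 = 0.3965, so ω = 2 arcsin(0.3965) ≈ 46.7°.

46.7°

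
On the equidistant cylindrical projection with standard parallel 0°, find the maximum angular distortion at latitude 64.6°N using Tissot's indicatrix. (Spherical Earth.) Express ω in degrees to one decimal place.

In the plate carrée (x = Rλ, y = Rφ), meridians are true-scale (h = 1) and parallels are stretched by k = sec φ.
At 64.6°: h = 1.000, k = 2.331; principal scales a = 2.331, b = 1.000.
sin(ω/2) = (a − b)/(a + b) = 1.331/3.331 = 0.3996, so ω = 2 arcsin(0.3996) ≈ 47.1°.

47.1°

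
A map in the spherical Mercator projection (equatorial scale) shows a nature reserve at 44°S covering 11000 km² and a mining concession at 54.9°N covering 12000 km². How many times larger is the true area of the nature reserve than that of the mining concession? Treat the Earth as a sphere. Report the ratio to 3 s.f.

1.43

Since Mercator area scale is 1/cos²φ, the true area equals the apparent area multiplied by cos²φ.
True area of nature reserve: 11000 × cos²(44°) = 11000 × 0.5174 = 5692 km².
True area of mining concession: 12000 × cos²(54.9°) = 12000 × 0.3306 = 3968 km².
Ratio = 5692 / 3968 ≈ 1.43.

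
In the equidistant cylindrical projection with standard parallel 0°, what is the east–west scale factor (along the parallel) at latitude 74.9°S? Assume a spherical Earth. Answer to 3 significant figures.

3.84

For the equirectangular projection with φ₀ = 0 (plate carrée), h = 1 along meridians and k = sec φ along parallels.
k = 1/cos 74.9° = 1/0.2605 = 3.839.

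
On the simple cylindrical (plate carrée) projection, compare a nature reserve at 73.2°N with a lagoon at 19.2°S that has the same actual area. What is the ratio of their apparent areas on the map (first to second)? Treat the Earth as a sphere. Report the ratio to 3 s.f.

For the equirectangular projection with φ₀ = 0 (plate carrée), h = 1 along meridians and k = sec φ along parallels.
Areal scale at 73.2°: h·k = 1.000 × 3.460 = 3.460.
Areal scale at 19.2°: h·k = 1.000 × 1.059 = 1.059.
Ratio = 3.460/1.059 ≈ 3.27.

3.27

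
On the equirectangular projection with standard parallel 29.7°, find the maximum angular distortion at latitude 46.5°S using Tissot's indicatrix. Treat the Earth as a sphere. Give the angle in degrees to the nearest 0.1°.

The equidistant cylindrical projection with φ₀ = 29.7° has h = 1 (meridians true) and k = cos φ₀ / cos φ along parallels.
At 46.5°: h = 1.000, k = 1.262; principal scales a = 1.262, b = 1.000.
sin(ω/2) = (a − b)/(a + b) = 0.2619/2.262 = 0.1158, so ω = 2 arcsin(0.1158) ≈ 13.3°.

13.3°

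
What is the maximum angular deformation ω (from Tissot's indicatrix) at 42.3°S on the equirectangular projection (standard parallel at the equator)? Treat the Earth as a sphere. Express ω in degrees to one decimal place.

17.2°

For the equirectangular projection with φ₀ = 0 (plate carrée), h = 1 along meridians and k = sec φ along parallels.
At 42.3°: h = 1.000, k = 1.352; principal scales a = 1.352, b = 1.000.
sin(ω/2) = (a − b)/(a + b) = 0.3520/2.352 = 0.1497, so ω = 2 arcsin(0.1497) ≈ 17.2°.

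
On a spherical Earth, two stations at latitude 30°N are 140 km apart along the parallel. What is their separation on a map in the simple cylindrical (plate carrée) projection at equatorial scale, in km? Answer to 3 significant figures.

In the plate carrée (x = Rλ, y = Rφ), meridians are true-scale (h = 1) and parallels are stretched by k = sec φ.
Along the parallel, k = sec 30° = 1/0.8660 = 1.155.
Map distance = 140 × 1.155 ≈ 162 km.

162 km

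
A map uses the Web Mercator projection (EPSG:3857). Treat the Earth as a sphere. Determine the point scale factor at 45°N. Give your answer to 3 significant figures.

For Mercator, h = k = sec φ (a conformal cylindrical projection has a single point scale, 1/cos φ).
k = 1/cos 45° = 1/0.7071 = 1.414.

1.41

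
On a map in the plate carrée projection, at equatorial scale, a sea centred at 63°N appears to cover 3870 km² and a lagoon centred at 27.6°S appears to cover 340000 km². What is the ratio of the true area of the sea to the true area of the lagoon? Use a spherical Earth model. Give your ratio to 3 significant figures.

0.00583

On the plate carrée, areal scale = h·k = 1 × sec φ, so true area = apparent × cos φ.
True area of sea: 3870 × cos(63°) = 3870 × 0.4540 = 1757 km².
True area of lagoon: 340000 × cos(27.6°) = 340000 × 0.8862 = 301300 km².
Ratio = 1757 / 301300 ≈ 0.00583.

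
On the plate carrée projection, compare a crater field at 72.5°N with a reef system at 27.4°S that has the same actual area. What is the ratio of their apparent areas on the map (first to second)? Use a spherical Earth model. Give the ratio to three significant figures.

Plate carrée maps x = Rλ, y = Rφ. The meridian scale is h = 1 and the parallel scale is k = 1/cos φ = sec φ.
Areal scale at 72.5°: h·k = 1.000 × 3.326 = 3.326.
Areal scale at 27.4°: h·k = 1.000 × 1.126 = 1.126.
Ratio = 3.326/1.126 ≈ 2.95.

2.95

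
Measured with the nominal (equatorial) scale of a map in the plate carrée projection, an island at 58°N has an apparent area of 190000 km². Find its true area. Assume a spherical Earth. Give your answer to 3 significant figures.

In the plate carrée (x = Rλ, y = Rφ), meridians are true-scale (h = 1) and parallels are stretched by k = sec φ.
Areal scale = h·k = 1 × sec φ; at 58°, h = 1.000, k = 1.887, so h·k = 1.887.
True area = apparent / (areal scale) = 190000 / 1.887 ≈ 101000 km².

101000 km²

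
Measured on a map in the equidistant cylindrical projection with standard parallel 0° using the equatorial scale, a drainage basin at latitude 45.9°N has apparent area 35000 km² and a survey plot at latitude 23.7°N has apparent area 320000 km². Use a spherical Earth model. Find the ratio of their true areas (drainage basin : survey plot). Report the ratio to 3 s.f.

On the plate carrée, areal scale = h·k = 1 × sec φ, so true area = apparent × cos φ.
True area of drainage basin: 35000 × cos(45.9°) = 35000 × 0.6959 = 24360 km².
True area of survey plot: 320000 × cos(23.7°) = 320000 × 0.9157 = 293000 km².
Ratio = 24360 / 293000 ≈ 0.0831.

0.0831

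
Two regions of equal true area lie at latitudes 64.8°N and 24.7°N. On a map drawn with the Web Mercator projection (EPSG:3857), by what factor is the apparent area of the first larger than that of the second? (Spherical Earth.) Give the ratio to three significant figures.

4.55

Mercator is conformal with k = sec φ, so areal scale = k² = sec²φ.
At 64.8°: sec²(64.8°) = 1/0.4258² = 5.516.
At 24.7°: sec²(24.7°) = 1/0.9085² = 1.212.
Ratio = 5.516/1.212 = cos²(24.7°)/cos²(64.8°) ≈ 4.55.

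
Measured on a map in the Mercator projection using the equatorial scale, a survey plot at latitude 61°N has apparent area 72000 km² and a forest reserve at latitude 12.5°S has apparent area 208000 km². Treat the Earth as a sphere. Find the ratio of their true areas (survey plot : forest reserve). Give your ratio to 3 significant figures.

Mercator's areal exaggeration is sec²φ; hence true area = (apparent area) · cos²φ.
True area of survey plot: 72000 × cos²(61°) = 72000 × 0.2350 = 16920 km².
True area of forest reserve: 208000 × cos²(12.5°) = 208000 × 0.9532 = 198300 km².
Ratio = 16920 / 198300 ≈ 0.0854.

0.0854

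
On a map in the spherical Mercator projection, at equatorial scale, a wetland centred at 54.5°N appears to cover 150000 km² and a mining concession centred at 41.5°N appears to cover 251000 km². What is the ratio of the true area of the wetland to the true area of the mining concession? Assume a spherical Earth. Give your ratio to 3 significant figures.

On Mercator the areal scale is sec²φ, so true area = apparent × cos²φ.
True area of wetland: 150000 × cos²(54.5°) = 150000 × 0.3372 = 50580 km².
True area of mining concession: 251000 × cos²(41.5°) = 251000 × 0.5609 = 140800 km².
Ratio = 50580 / 140800 ≈ 0.359.

0.359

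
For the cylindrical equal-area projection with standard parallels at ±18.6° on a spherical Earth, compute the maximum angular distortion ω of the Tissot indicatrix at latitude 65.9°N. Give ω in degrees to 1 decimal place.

Cylindrical equal-area (φ₀ = 18.6°): h = cos φ / cos 18.6° along meridians, k = cos 18.6° / cos φ along parallels; h·k = 1.
At 65.9°: h = 0.4308, k = 2.321; principal scales a = 2.321, b = 0.4308.
sin(ω/2) = (a − b)/(a + b) = 1.890/2.752 = 0.6869, so ω = 2 arcsin(0.6869) ≈ 86.8°.

86.8°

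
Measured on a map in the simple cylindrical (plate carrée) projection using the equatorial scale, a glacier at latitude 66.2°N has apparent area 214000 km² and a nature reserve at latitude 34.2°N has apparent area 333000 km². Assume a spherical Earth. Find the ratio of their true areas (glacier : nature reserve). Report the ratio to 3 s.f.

On the plate carrée, areal scale = h·k = 1 × sec φ, so true area = apparent × cos φ.
True area of glacier: 214000 × cos(66.2°) = 214000 × 0.4035 = 86360 km².
True area of nature reserve: 333000 × cos(34.2°) = 333000 × 0.8271 = 275400 km².
Ratio = 86360 / 275400 ≈ 0.314.

0.314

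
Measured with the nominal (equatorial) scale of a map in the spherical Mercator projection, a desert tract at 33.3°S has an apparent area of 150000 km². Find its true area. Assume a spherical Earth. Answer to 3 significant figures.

For Mercator, h = k = sec φ (a conformal cylindrical projection has a single point scale, 1/cos φ).
Areal scale = k² = sec²φ = 1/cos²(33.3°) = 1/0.8358² = 1.431.
True area = apparent / (areal scale) = 150000 / 1.431 ≈ 105000 km².

105000 km²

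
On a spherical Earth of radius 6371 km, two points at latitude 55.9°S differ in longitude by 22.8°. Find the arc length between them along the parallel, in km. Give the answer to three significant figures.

Arc length along a parallel = R cos φ · Δλ (with Δλ in radians).
= 6371 × cos 55.9° × (22.8° × π/180) = 6371 × 0.5606 × 0.3979 ≈ 1420 km.

1420 km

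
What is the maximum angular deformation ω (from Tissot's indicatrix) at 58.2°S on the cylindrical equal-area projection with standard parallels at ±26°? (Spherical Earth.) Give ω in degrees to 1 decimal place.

58.5°

Cylindrical equal-area (φ₀ = 26°): h = cos φ / cos 26° along meridians, k = cos 26° / cos φ along parallels; h·k = 1.
At 58.2°: h = 0.5863, k = 1.706; principal scales a = 1.706, b = 0.5863.
sin(ω/2) = (a − b)/(a + b) = 1.119/2.292 = 0.4884, so ω = 2 arcsin(0.4884) ≈ 58.5°.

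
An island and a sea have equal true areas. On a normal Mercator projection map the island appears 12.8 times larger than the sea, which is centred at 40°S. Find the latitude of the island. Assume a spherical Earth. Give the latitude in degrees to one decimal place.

77.6°

Mercator areal scale is sec²φ, so apparent-area ratio = sec²φ₁ / sec²φ₂ = cos²φ₂ / cos²φ₁.
cos²φ₂ / cos²φ₁ = 12.8  ⇒  cos φ₁ = cos 40° / √12.8 = 0.7660/3.578 = 0.2141.
φ₁ = arccos(0.2141) ≈ 77.6°.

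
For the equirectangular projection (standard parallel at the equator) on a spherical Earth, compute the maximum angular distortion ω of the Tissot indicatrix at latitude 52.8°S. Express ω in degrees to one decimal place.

For the equirectangular projection with φ₀ = 0 (plate carrée), h = 1 along meridians and k = sec φ along parallels.
At 52.8°: h = 1.000, k = 1.654; principal scales a = 1.654, b = 1.000.
sin(ω/2) = (a − b)/(a + b) = 0.6540/2.654 = 0.2464, so ω = 2 arcsin(0.2464) ≈ 28.5°.

28.5°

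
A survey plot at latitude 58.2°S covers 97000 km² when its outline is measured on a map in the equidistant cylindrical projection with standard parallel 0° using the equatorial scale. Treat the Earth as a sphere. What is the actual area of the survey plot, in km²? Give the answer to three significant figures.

51100 km²

Plate carrée maps x = Rλ, y = Rφ. The meridian scale is h = 1 and the parallel scale is k = 1/cos φ = sec φ.
Areal scale = h·k = 1 × sec φ; at 58.2°, h = 1.000, k = 1.898, so h·k = 1.898.
True area = apparent / (areal scale) = 97000 / 1.898 ≈ 51100 km².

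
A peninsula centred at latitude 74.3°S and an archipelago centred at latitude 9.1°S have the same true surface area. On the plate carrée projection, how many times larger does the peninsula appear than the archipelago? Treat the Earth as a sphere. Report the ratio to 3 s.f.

3.65

In the plate carrée (x = Rλ, y = Rφ), meridians are true-scale (h = 1) and parallels are stretched by k = sec φ.
Areal scale at 74.3°: h·k = 1.000 × 3.695 = 3.695.
Areal scale at 9.1°: h·k = 1.000 × 1.013 = 1.013.
Ratio = 3.695/1.013 ≈ 3.65.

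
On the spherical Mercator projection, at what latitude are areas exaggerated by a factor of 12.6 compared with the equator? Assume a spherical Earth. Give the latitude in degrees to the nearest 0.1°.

73.6°

Mercator areal scale is sec²φ.
sec²φ = 12.6  ⇒  cos²φ = 0.07937  ⇒  cos φ = 0.2817.
φ = arccos(0.2817) ≈ 73.6°.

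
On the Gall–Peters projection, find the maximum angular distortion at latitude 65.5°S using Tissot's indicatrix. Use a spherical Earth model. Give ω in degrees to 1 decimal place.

The Gall–Peters projection is cylindrical equal-area with φ₀ = 45°. For cylindrical equal-area with standard parallel φ₀, h = cos φ / cos φ₀ and k = cos φ₀ / cos φ, so h·k = 1.
At 65.5°: h = 0.5865, k = 1.705; principal scales a = 1.705, b = 0.5865.
sin(ω/2) = (a − b)/(a + b) = 1.119/2.292 = 0.4882, so ω = 2 arcsin(0.4882) ≈ 58.4°.

58.4°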